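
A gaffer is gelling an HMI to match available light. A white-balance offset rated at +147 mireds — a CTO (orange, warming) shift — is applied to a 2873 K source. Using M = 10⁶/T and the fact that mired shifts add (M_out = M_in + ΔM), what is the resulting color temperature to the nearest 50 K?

2000 K

M_in = 10⁶/2873 = 348.07 mireds.
M_out = 348.07 + (+147) = 495.07 mireds.
T_out = 10⁶/495.07 = 2019.9 K → 2000 K.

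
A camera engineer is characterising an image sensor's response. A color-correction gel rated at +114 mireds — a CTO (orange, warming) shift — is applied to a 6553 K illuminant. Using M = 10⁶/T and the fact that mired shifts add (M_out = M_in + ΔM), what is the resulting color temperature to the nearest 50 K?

3750 K

M_in = 10⁶/6553 = 152.60 mireds.
M_out = 152.60 + (+114) = 266.60 mireds.
T_out = 10⁶/266.60 = 3750.9 K → 3750 K.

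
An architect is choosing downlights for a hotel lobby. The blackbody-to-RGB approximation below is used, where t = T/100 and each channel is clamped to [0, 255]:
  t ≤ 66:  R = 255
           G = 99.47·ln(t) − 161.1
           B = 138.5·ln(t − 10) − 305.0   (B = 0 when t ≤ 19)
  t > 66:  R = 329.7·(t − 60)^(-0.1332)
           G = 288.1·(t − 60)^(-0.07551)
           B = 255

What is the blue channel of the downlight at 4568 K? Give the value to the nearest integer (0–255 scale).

190

t = 4568/100 = 45.68; the t ≤ 66 branch applies.
B = 138.5·ln(45.68 − 10) − 305.0 = 138.5·ln 35.68 − 305.0 = 138.5·3.5746 − 305.0 = 190.081.
Rounded: 190.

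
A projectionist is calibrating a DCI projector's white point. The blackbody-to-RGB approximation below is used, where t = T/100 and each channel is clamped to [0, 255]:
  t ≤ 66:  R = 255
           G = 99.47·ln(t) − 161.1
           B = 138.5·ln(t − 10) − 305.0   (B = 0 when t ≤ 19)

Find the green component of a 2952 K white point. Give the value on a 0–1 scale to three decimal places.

0.689

t = 2952/100 = 29.52; the t ≤ 66 branch applies.
G = 99.47·ln 29.52 − 161.1 = 99.47·3.3851 − 161.1 = 175.613.
On a 0–1 scale: 175.613/255 = 0.6887 → 0.689.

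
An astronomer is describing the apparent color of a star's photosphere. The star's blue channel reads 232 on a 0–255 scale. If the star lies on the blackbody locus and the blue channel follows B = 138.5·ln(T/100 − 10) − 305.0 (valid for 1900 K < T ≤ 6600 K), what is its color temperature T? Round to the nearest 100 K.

ln(t − 10) = (232 + 305.0) / 138.5 = 3.8773.
t − 10 = e^3.8773 = 48.292, so t = 58.292.
T = 100·t = 5829 K → 5800 K to the nearest 100 K.

5800 K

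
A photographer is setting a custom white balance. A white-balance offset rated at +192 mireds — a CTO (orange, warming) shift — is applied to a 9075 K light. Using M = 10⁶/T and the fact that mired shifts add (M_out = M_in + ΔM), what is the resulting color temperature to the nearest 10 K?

3310 K

M_in = 10⁶/9075 = 110.19 mireds.
M_out = 110.19 + (+192) = 302.19 mireds.
T_out = 10⁶/302.19 = 3309.1 K → 3310 K.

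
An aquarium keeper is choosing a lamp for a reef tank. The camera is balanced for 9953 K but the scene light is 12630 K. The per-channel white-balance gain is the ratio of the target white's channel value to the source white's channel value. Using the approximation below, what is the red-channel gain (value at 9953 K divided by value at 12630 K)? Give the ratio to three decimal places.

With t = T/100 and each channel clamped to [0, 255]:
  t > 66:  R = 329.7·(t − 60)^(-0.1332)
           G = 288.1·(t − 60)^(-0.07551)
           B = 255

1.071

At 12630 K (t = 126.3):
  R = 329.7·(126.3 − 60)^(-0.1332) = 329.7·66.3^(-0.1332) = 329.7·0.57197 = 188.579.
At 9953 K (t = 99.53):
  R = 329.7·(99.53 − 60)^(-0.1332) = 329.7·39.53^(-0.1332) = 329.7·0.61276 = 202.026.
Gain = 202.026 / 188.579 = 1.0713 → 1.071.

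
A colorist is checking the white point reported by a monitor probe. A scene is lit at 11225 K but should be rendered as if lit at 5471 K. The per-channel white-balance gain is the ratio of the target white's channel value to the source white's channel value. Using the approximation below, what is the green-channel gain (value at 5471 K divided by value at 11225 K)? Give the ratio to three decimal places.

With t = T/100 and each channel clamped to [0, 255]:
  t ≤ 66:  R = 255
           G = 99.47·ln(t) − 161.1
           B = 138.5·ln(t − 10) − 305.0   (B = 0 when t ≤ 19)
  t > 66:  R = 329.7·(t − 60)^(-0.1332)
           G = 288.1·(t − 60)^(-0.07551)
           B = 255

1.109

At 11225 K (t = 112.25):
  G = 288.1·(112.25 − 60)^(-0.07551) = 288.1·52.25^(-0.07551) = 288.1·0.74177 = 213.703.
At 5471 K (t = 54.71):
  G = 99.47·ln 54.71 − 161.1 = 99.47·4.0020 − 161.1 = 236.984.
Gain = 236.984 / 213.703 = 1.1089 → 1.109.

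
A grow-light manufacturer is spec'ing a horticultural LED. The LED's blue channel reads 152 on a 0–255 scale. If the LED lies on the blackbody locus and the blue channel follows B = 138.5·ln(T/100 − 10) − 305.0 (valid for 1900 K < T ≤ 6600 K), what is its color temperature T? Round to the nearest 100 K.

3700 K

ln(t − 10) = (152 + 305.0) / 138.5 = 3.2996.
t − 10 = e^3.2996 = 27.103, so t = 37.103.
T = 100·t = 3710 K → 3700 K to the nearest 100 K.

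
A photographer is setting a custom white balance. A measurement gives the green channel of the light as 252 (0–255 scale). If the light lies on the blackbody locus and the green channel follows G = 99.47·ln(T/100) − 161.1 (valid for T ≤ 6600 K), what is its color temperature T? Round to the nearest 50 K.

6350 K

ln t = (252 + 161.1) / 99.47 = 4.1530.
t = e^4.1530 = 63.625.
T = 100·t = 6363 K → 6350 K to the nearest 50 K.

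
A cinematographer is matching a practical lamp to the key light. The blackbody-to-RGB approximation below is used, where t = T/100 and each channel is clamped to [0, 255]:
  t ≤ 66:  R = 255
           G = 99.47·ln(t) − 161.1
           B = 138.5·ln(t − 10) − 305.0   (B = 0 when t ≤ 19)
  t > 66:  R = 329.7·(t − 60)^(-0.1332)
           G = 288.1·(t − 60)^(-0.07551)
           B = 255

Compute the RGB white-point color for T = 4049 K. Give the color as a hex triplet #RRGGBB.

t = 4049/100 = 40.49; the t ≤ 66 branch applies.
R = 255 by definition for t ≤ 66.
G = 99.47·ln 40.49 − 161.1 = 99.47·3.7011 − 161.1 = 207.044.
B = 138.5·ln(40.49 − 10) − 305.0 = 138.5·ln 30.49 − 305.0 = 138.5·3.4174 − 305.0 = 168.310.
Rounded: (255, 207, 168).
In hex: #FFCFA8.

#FFCFA8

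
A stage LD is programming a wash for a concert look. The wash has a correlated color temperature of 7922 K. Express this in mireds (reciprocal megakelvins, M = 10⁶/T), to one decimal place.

M = 10⁶ / 7922 = 126.231 → 126.2 mireds.

126.2 mireds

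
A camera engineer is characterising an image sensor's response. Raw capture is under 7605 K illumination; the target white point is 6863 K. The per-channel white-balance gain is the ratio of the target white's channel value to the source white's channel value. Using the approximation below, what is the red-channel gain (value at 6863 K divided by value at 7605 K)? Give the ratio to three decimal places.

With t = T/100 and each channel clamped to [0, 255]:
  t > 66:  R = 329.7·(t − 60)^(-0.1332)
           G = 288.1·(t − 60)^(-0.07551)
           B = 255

At 7605 K (t = 76.05):
  R = 329.7·(76.05 − 60)^(-0.1332) = 329.7·16.05^(-0.1332) = 329.7·0.69092 = 227.798.
At 6863 K (t = 68.63):
  R = 329.7·(68.63 − 60)^(-0.1332) = 329.7·8.63^(-0.1332) = 329.7·0.75045 = 247.424.
Gain = 247.424 / 227.798 = 1.0862 → 1.086.

1.086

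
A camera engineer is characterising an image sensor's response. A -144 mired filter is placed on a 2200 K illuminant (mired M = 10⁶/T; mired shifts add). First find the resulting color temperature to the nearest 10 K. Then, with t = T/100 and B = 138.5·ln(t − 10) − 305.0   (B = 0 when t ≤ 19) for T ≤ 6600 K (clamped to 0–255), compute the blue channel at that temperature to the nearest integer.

M_in = 10⁶/2200 = 454.55; M_out = 454.55 + (-144) = 310.55.
T_out = 10⁶/310.55 = 3220.1 K → 3220 K; t = 32.2.
B = 138.5·ln(32.2 − 10) − 305.0 = 138.5·ln 22.2 − 305.0 = 138.5·3.1001 − 305.0 = 124.363.
Rounded: 124.

124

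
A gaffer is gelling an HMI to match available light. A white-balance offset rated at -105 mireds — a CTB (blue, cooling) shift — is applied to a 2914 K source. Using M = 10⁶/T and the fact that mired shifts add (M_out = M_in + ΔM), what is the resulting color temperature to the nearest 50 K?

M_in = 10⁶/2914 = 343.17 mireds.
M_out = 343.17 + (-105) = 238.17 mireds.
T_out = 10⁶/238.17 = 4198.7 K → 4200 K.

4200 K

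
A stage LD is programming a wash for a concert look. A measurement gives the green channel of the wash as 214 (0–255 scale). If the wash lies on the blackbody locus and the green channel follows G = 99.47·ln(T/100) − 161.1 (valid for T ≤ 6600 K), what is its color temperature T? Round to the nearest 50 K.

4350 K

ln t = (214 + 161.1) / 99.47 = 3.7710.
t = e^3.7710 = 43.423.
T = 100·t = 4342 K → 4350 K to the nearest 50 K.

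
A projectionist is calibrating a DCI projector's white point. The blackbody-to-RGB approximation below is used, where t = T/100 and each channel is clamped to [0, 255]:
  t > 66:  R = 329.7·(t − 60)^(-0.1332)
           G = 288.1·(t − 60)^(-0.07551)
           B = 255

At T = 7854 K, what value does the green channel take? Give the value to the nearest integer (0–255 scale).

t = 7854/100 = 78.54; the t > 66 branch applies.
G = 288.1·(78.54 − 60)^(-0.07551) = 288.1·18.54^(-0.07551) = 288.1·0.80213 = 231.094.
Rounded: 231.

231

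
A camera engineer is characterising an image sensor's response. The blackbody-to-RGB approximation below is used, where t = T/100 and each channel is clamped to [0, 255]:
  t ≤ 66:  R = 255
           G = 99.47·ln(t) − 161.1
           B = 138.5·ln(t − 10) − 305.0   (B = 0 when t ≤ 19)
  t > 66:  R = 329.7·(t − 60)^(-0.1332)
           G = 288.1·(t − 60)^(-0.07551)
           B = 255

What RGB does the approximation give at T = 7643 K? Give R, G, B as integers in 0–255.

R=227, G=233, B=255

t = 7643/100 = 76.43; the t > 66 branch applies.
R = 329.7·(76.43 − 60)^(-0.1332) = 329.7·16.43^(-0.1332) = 329.7·0.68877 = 227.089.
G = 288.1·(76.43 − 60)^(-0.07551) = 288.1·16.43^(-0.07551) = 288.1·0.80948 = 233.212.
B = 255 by definition for t > 66.
Rounded: (227, 233, 255).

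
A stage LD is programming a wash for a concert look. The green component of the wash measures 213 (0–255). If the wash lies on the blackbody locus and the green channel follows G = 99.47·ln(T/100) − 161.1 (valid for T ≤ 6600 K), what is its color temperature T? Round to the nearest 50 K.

4300 K

ln t = (213 + 161.1) / 99.47 = 3.7609.
t = e^3.7609 = 42.989.
T = 100·t = 4299 K → 4300 K to the nearest 50 K.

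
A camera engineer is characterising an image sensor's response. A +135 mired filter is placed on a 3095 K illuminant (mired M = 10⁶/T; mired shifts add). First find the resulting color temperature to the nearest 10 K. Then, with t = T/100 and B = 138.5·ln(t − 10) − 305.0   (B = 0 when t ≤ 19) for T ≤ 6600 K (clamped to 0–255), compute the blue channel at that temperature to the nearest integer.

M_in = 10⁶/3095 = 323.10; M_out = 323.10 + (+135) = 458.10.
T_out = 10⁶/458.10 = 2182.9 K → 2180 K; t = 21.8.
B = 138.5·ln(21.8 − 10) − 305.0 = 138.5·ln 11.8 − 305.0 = 138.5·2.4681 − 305.0 = 36.832.
Rounded: 37.

37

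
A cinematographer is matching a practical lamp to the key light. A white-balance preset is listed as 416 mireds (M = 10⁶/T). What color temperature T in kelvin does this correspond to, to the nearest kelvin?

2404 K

T = 10⁶ / 416 = 2403.85 K → 2404 K.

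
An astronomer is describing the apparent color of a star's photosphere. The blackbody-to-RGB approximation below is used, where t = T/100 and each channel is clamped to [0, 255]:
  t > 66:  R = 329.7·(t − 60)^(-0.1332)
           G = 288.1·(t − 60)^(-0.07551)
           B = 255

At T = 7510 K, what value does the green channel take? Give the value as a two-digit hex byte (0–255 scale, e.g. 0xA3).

0xEB

t = 7510/100 = 75.1; the t > 66 branch applies.
G = 288.1·(75.1 − 60)^(-0.07551) = 288.1·15.1^(-0.07551) = 288.1·0.81466 = 234.703.
Rounded: 235; in hex, 0xEB.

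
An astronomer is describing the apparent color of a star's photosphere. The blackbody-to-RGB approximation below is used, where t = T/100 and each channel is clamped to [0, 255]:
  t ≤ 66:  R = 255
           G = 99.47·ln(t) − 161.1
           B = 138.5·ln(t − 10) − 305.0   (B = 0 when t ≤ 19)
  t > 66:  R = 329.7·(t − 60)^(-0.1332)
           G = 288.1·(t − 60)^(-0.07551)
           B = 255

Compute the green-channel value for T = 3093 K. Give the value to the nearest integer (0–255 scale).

180

t = 3093/100 = 30.93; the t ≤ 66 branch applies.
G = 99.47·ln 30.93 − 161.1 = 99.47·3.4317 − 161.1 = 180.254.
Rounded: 180.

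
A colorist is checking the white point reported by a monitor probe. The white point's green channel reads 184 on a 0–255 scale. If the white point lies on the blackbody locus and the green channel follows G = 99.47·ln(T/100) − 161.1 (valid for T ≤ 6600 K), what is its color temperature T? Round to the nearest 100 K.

ln t = (184 + 161.1) / 99.47 = 3.4694.
t = e^3.4694 = 32.117.
T = 100·t = 3212 K → 3200 K to the nearest 100 K.

3200 K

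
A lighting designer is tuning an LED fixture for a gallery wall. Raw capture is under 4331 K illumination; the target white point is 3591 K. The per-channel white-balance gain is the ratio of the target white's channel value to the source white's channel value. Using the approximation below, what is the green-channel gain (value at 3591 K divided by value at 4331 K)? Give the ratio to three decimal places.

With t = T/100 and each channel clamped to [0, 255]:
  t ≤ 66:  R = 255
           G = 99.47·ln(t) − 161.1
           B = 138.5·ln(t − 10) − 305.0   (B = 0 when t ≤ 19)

0.913

At 4331 K (t = 43.31):
  G = 99.47·ln 43.31 − 161.1 = 99.47·3.7684 − 161.1 = 213.741.
At 3591 K (t = 35.91):
  G = 99.47·ln 35.91 − 161.1 = 99.47·3.5810 − 161.1 = 195.104.
Gain = 195.104 / 213.741 = 0.9128 → 0.913.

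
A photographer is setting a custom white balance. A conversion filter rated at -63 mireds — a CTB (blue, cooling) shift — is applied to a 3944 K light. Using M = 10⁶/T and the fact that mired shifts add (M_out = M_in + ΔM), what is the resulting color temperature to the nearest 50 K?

M_in = 10⁶/3944 = 253.55 mireds.
M_out = 253.55 + (-63) = 190.55 mireds.
T_out = 10⁶/190.55 = 5248.0 K → 5250 K.

5250 K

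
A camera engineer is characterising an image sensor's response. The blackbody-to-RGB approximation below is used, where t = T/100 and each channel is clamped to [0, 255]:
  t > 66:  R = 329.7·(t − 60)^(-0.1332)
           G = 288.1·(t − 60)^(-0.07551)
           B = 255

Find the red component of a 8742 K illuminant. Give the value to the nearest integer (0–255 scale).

t = 8742/100 = 87.42; the t > 66 branch applies.
R = 329.7·(87.42 − 60)^(-0.1332) = 329.7·27.42^(-0.1332) = 329.7·0.64335 = 212.114.
Rounded: 212.

212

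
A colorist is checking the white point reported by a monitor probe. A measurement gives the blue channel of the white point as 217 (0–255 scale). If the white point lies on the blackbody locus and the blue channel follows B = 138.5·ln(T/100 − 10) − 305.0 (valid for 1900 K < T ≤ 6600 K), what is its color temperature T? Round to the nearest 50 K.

ln(t − 10) = (217 + 305.0) / 138.5 = 3.7690.
t − 10 = e^3.7690 = 43.335, so t = 53.335.
T = 100·t = 5333 K → 5350 K to the nearest 50 K.

5350 K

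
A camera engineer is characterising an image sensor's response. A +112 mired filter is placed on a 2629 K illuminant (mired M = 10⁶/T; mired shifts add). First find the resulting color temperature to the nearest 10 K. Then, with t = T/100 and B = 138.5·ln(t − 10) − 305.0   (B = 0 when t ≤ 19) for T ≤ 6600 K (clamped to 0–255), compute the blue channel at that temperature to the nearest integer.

18

M_in = 10⁶/2629 = 380.37; M_out = 380.37 + (+112) = 492.37.
T_out = 10⁶/492.37 = 2031.0 K → 2030 K; t = 20.3.
B = 138.5·ln(20.3 − 10) − 305.0 = 138.5·ln 10.3 − 305.0 = 138.5·2.3321 − 305.0 = 18.002.
Rounded: 18.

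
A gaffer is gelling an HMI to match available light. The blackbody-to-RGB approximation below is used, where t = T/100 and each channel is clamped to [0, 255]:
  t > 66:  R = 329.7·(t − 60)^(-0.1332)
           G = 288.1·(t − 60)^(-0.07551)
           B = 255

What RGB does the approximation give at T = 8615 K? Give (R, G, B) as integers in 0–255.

(213, 225, 255)

t = 8615/100 = 86.15; the t > 66 branch applies.
R = 329.7·(86.15 − 60)^(-0.1332) = 329.7·26.15^(-0.1332) = 329.7·0.64743 = 213.458.
G = 288.1·(86.15 − 60)^(-0.07551) = 288.1·26.15^(-0.07551) = 288.1·0.78157 = 225.170.
B = 255 by definition for t > 66.
Rounded: (213, 225, 255).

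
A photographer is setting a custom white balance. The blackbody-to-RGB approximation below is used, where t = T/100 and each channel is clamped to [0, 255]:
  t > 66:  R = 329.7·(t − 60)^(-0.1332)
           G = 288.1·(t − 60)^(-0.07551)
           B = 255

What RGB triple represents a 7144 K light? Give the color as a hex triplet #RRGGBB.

#EEF0FF

t = 7144/100 = 71.44; the t > 66 branch applies.
R = 329.7·(71.44 − 60)^(-0.1332) = 329.7·11.44^(-0.1332) = 329.7·0.72280 = 238.307.
G = 288.1·(71.44 − 60)^(-0.07551) = 288.1·11.44^(-0.07551) = 288.1·0.83191 = 239.674.
B = 255 by definition for t > 66.
Rounded: (238, 240, 255).
In hex: #EEF0FF.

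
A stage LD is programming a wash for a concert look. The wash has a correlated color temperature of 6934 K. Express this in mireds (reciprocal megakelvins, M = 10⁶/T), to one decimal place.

M = 10⁶ / 6934 = 144.217 → 144.2 mireds.

144.2 mireds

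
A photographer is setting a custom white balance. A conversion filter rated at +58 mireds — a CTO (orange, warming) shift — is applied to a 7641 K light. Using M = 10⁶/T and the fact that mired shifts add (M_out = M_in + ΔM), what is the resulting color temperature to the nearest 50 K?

5300 K

M_in = 10⁶/7641 = 130.87 mireds.
M_out = 130.87 + (+58) = 188.87 mireds.
T_out = 10⁶/188.87 = 5294.6 K → 5300 K.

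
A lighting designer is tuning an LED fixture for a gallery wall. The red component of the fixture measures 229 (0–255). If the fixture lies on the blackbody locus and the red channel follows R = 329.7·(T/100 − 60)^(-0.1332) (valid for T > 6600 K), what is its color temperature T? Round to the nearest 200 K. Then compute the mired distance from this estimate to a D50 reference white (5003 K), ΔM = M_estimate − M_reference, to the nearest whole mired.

-68 mireds

(t − 60)^(-0.1332) = 229/329.7 = 0.69457.
t − 60 = 0.69457^(1/-0.1332) = 0.69457^(-7.508) = 15.428, so t = 75.428.
T = 100·t = 7543 K → 7600 K to the nearest 200 K.
M_estimate = 10⁶/7600 = 131.58; M_reference = 10⁶/5003 = 199.88.
ΔM = 131.58 − 199.88 = -68.30 → -68 mireds.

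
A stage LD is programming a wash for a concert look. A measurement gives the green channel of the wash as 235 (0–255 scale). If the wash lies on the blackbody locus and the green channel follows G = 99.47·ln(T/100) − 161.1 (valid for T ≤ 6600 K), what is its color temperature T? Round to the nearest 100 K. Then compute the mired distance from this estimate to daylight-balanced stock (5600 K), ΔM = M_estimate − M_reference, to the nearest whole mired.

+7 mireds

ln t = (235 + 161.1) / 99.47 = 3.9821.
t = e^3.9821 = 53.630.
T = 100·t = 5363 K → 5400 K to the nearest 100 K.
M_estimate = 10⁶/5400 = 185.19; M_reference = 10⁶/5600 = 178.57.
ΔM = 185.19 − 178.57 = 6.61 → +7 mireds.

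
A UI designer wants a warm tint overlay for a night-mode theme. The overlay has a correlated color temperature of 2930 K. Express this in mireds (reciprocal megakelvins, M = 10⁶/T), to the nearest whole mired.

M = 10⁶ / 2930 = 341.297 → 341 mireds.

341 mireds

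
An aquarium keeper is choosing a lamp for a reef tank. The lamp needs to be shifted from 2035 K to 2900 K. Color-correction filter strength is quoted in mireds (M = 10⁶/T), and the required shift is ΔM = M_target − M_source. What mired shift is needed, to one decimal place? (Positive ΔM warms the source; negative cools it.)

-146.6 mireds

M_source = 10⁶/2035 = 491.400; M_target = 10⁶/2900 = 344.828.
ΔM = 344.828 − 491.400 = -146.573 → -146.6 mireds, a cooling shift.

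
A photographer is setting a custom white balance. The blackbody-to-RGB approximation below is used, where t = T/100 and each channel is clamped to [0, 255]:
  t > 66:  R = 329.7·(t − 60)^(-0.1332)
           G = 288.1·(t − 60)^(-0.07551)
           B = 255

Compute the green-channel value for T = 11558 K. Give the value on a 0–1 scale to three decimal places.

t = 11558/100 = 115.58; the t > 66 branch applies.
G = 288.1·(115.58 − 60)^(-0.07551) = 288.1·55.58^(-0.07551) = 288.1·0.73831 = 212.708.
On a 0–1 scale: 212.708/255 = 0.8342 → 0.834.

0.834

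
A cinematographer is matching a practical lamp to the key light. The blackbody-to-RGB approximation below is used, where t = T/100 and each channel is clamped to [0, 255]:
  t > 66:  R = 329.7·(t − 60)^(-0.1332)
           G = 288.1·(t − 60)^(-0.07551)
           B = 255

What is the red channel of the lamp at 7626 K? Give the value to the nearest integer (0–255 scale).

227

t = 7626/100 = 76.26; the t > 66 branch applies.
R = 329.7·(76.26 − 60)^(-0.1332) = 329.7·16.26^(-0.1332) = 329.7·0.68973 = 227.404.
Rounded: 227.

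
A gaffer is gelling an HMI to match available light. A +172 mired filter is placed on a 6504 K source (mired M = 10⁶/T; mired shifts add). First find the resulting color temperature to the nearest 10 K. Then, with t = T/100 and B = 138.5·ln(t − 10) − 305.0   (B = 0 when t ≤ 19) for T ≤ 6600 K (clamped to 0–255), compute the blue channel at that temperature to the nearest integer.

115

M_in = 10⁶/6504 = 153.75; M_out = 153.75 + (+172) = 325.75.
T_out = 10⁶/325.75 = 3069.8 K → 3070 K; t = 30.7.
B = 138.5·ln(30.7 − 10) − 305.0 = 138.5·ln 20.7 − 305.0 = 138.5·3.0301 − 305.0 = 114.674.
Rounded: 115.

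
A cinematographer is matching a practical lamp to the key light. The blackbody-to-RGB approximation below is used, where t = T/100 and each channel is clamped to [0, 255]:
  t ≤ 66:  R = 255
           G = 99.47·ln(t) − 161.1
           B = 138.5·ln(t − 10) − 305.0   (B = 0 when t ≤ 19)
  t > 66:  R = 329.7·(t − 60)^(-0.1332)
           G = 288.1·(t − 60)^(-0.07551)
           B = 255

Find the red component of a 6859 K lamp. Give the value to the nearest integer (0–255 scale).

248

t = 6859/100 = 68.59; the t > 66 branch applies.
R = 329.7·(68.59 − 60)^(-0.1332) = 329.7·8.59^(-0.1332) = 329.7·0.75092 = 247.577.
Rounded: 248.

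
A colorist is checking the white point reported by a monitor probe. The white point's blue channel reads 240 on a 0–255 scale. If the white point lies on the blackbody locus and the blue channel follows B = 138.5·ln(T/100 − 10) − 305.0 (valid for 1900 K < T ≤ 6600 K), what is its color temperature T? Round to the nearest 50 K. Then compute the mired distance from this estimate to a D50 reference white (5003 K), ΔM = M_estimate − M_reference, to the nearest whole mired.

-36 mireds

ln(t − 10) = (240 + 305.0) / 138.5 = 3.9350.
t − 10 = e^3.9350 = 51.163, so t = 61.163.
T = 100·t = 6116 K → 6100 K to the nearest 50 K.
M_estimate = 10⁶/6100 = 163.93; M_reference = 10⁶/5003 = 199.88.
ΔM = 163.93 − 199.88 = -35.95 → -36 mireds.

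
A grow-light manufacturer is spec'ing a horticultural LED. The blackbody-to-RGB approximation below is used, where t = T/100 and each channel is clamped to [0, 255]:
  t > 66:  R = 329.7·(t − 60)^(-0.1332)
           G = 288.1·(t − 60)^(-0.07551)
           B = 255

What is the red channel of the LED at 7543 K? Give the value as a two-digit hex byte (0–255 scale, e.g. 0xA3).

0xE5

t = 7543/100 = 75.43; the t > 66 branch applies.
R = 329.7·(75.43 − 60)^(-0.1332) = 329.7·15.43^(-0.1332) = 329.7·0.69456 = 228.996.
Rounded: 229; in hex, 0xE5.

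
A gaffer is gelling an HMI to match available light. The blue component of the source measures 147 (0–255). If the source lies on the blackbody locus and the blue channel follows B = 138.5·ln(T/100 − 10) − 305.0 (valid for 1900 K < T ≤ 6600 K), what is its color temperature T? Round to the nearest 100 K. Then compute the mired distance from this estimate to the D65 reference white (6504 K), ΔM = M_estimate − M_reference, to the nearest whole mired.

ln(t − 10) = (147 + 305.0) / 138.5 = 3.2635.
t − 10 = e^3.2635 = 26.142, so t = 36.142.
T = 100·t = 3614 K → 3600 K to the nearest 100 K.
M_estimate = 10⁶/3600 = 277.78; M_reference = 10⁶/6504 = 153.75.
ΔM = 277.78 − 153.75 = 124.03 → +124 mireds.

+124 mireds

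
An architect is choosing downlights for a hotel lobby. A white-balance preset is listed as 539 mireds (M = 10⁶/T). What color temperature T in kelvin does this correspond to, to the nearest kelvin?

T = 10⁶ / 539 = 1855.29 K → 1855 K.

1855 K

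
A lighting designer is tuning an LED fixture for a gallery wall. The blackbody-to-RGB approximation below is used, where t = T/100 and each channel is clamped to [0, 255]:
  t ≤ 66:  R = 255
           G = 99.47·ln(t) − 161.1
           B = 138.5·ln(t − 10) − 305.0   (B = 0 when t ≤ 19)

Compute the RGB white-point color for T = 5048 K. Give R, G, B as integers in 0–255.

t = 5048/100 = 50.48; the t ≤ 66 branch applies.
R = 255 by definition for t ≤ 66.
G = 99.47·ln 50.48 − 161.1 = 99.47·3.9216 − 161.1 = 228.979.
B = 138.5·ln(50.48 − 10) − 305.0 = 138.5·ln 40.48 − 305.0 = 138.5·3.7008 − 305.0 = 207.562.
Rounded: (255, 229, 208).

R=255, G=229, B=208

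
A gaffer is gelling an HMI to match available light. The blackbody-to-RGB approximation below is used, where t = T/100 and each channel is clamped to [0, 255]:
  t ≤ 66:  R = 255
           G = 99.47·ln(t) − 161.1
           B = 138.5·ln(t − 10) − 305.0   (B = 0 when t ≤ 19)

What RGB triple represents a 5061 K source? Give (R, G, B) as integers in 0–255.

t = 5061/100 = 50.61; the t ≤ 66 branch applies.
R = 255 by definition for t ≤ 66.
G = 99.47·ln 50.61 − 161.1 = 99.47·3.9241 − 161.1 = 229.235.
B = 138.5·ln(50.61 − 10) − 305.0 = 138.5·ln 40.61 − 305.0 = 138.5·3.7040 − 305.0 = 208.006.
Rounded: (255, 229, 208).

(255, 229, 208)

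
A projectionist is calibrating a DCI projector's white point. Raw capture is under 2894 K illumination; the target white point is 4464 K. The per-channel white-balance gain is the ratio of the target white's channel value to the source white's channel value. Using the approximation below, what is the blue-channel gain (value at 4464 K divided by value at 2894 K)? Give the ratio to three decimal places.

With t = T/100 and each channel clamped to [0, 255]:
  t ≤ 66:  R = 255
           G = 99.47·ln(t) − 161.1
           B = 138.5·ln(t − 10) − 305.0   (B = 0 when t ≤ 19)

At 2894 K (t = 28.94):
  B = 138.5·ln(28.94 − 10) − 305.0 = 138.5·ln 18.94 − 305.0 = 138.5·2.9413 − 305.0 = 102.367.
At 4464 K (t = 44.64):
  B = 138.5·ln(44.64 − 10) − 305.0 = 138.5·ln 34.64 − 305.0 = 138.5·3.5450 − 305.0 = 185.984.
Gain = 185.984 / 102.367 = 1.8168 → 1.817.

1.817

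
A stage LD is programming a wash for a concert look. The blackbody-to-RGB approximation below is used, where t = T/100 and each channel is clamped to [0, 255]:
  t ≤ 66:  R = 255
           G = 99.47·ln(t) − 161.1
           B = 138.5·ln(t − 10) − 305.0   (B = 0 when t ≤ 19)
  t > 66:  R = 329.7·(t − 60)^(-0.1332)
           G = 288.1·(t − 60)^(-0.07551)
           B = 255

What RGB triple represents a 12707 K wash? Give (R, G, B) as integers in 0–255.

(188, 210, 255)

t = 12707/100 = 127.07; the t > 66 branch applies.
R = 329.7·(127.07 − 60)^(-0.1332) = 329.7·67.07^(-0.1332) = 329.7·0.57109 = 188.289.
G = 288.1·(127.07 − 60)^(-0.07551) = 288.1·67.07^(-0.07551) = 288.1·0.72791 = 209.711.
B = 255 by definition for t > 66.
Rounded: (188, 210, 255).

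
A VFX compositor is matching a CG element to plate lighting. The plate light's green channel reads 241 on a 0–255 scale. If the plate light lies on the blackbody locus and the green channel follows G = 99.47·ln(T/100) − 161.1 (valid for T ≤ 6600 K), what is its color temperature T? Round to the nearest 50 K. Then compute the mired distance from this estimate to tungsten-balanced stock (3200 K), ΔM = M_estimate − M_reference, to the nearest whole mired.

ln t = (241 + 161.1) / 99.47 = 4.0424.
t = e^4.0424 = 56.964.
T = 100·t = 5696 K → 5700 K to the nearest 50 K.
M_estimate = 10⁶/5700 = 175.44; M_reference = 10⁶/3200 = 312.50.
ΔM = 175.44 − 312.50 = -137.06 → -137 mireds.

-137 mireds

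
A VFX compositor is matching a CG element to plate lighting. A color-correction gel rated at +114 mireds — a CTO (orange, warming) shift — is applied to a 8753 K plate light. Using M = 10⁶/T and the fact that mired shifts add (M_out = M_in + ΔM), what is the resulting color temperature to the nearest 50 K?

4400 K

M_in = 10⁶/8753 = 114.25 mireds.
M_out = 114.25 + (+114) = 228.25 mireds.
T_out = 10⁶/228.25 = 4381.2 K → 4400 K.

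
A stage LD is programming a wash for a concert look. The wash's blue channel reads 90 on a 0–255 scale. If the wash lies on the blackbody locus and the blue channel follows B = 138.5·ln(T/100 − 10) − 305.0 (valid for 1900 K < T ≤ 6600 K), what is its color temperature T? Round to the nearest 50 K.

2750 K

ln(t − 10) = (90 + 305.0) / 138.5 = 2.8520.
t − 10 = e^2.8520 = 17.322, so t = 27.322.
T = 100·t = 2732 K → 2750 K to the nearest 50 K.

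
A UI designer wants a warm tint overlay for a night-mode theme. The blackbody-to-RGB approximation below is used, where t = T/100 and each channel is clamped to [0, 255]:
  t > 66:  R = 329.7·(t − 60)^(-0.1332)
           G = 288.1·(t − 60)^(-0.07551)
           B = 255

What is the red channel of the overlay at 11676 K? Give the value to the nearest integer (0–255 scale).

t = 11676/100 = 116.76; the t > 66 branch applies.
R = 329.7·(116.76 − 60)^(-0.1332) = 329.7·56.76^(-0.1332) = 329.7·0.58393 = 192.522.
Rounded: 193.

193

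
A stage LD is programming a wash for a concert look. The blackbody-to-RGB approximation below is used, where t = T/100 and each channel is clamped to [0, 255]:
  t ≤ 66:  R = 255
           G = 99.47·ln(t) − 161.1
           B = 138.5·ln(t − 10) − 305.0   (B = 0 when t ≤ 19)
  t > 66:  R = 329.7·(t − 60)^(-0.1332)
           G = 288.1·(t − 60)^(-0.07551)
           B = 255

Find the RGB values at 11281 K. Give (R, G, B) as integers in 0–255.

t = 11281/100 = 112.81; the t > 66 branch applies.
R = 329.7·(112.81 − 60)^(-0.1332) = 329.7·52.81^(-0.1332) = 329.7·0.58957 = 194.381.
G = 288.1·(112.81 − 60)^(-0.07551) = 288.1·52.81^(-0.07551) = 288.1·0.74117 = 213.531.
B = 255 by definition for t > 66.
Rounded: (194, 214, 255).

(194, 214, 255)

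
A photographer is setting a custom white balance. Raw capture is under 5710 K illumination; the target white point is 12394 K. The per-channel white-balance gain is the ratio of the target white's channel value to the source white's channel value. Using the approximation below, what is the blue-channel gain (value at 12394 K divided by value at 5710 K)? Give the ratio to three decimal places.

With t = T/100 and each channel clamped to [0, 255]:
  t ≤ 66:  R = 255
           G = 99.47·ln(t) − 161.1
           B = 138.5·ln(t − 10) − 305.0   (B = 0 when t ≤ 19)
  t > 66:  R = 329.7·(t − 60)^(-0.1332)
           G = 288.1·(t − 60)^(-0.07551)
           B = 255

At 5710 K (t = 57.1):
  B = 138.5·ln(57.1 − 10) − 305.0 = 138.5·ln 47.1 − 305.0 = 138.5·3.8523 − 305.0 = 228.540.
At 12394 K (t = 123.94):
  B = 255 by definition for t > 66.
Gain = 255.000 / 228.540 = 1.1158 → 1.116.

1.116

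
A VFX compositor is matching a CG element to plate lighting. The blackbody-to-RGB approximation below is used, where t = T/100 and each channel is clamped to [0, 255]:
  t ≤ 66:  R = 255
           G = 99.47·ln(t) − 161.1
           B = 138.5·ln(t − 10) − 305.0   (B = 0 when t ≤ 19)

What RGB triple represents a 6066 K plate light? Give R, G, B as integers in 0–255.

t = 6066/100 = 60.66; the t ≤ 66 branch applies.
R = 255 by definition for t ≤ 66.
G = 99.47·ln 60.66 − 161.1 = 99.47·4.1053 − 161.1 = 247.253.
B = 138.5·ln(60.66 − 10) − 305.0 = 138.5·ln 50.66 − 305.0 = 138.5·3.9251 − 305.0 = 238.631.
Rounded: (255, 247, 239).

R=255, G=247, B=239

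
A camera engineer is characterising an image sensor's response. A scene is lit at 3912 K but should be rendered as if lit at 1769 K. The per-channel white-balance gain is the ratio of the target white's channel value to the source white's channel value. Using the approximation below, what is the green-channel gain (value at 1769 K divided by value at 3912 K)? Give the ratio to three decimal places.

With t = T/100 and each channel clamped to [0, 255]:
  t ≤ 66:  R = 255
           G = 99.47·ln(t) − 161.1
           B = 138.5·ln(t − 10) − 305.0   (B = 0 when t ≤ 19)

At 3912 K (t = 39.12):
  G = 99.47·ln 39.12 − 161.1 = 99.47·3.6666 − 161.1 = 203.620.
At 1769 K (t = 17.69):
  G = 99.47·ln 17.69 − 161.1 = 99.47·2.8730 − 161.1 = 124.677.
Gain = 124.677 / 203.620 = 0.6123 → 0.612.

0.612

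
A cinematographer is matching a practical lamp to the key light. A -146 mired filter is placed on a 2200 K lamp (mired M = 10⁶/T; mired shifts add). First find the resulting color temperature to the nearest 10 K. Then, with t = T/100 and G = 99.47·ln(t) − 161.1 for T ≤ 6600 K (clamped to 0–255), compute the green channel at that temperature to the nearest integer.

M_in = 10⁶/2200 = 454.55; M_out = 454.55 + (-146) = 308.55.
T_out = 10⁶/308.55 = 3241.0 K → 3240 K; t = 32.4.
G = 99.47·ln 32.4 − 161.1 = 99.47·3.4782 − 161.1 = 184.872.
Rounded: 185.

185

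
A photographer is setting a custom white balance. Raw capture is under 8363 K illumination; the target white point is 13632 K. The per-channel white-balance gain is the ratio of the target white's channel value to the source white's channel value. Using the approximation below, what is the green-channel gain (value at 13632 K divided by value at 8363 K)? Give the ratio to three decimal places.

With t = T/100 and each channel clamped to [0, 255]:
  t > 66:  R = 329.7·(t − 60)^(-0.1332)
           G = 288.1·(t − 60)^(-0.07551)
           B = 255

At 8363 K (t = 83.63):
  G = 288.1·(83.63 − 60)^(-0.07551) = 288.1·23.63^(-0.07551) = 288.1·0.78757 = 226.899.
At 13632 K (t = 136.32):
  G = 288.1·(136.32 − 60)^(-0.07551) = 288.1·76.32^(-0.07551) = 288.1·0.72085 = 207.675.
Gain = 207.675 / 226.899 = 0.9153 → 0.915.

0.915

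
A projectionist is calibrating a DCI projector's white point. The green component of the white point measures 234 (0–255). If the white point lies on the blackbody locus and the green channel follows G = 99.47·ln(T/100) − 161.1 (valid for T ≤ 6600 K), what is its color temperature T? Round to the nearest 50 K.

5300 K

ln t = (234 + 161.1) / 99.47 = 3.9721.
t = e^3.9721 = 53.093.
T = 100·t = 5309 K → 5300 K to the nearest 50 K.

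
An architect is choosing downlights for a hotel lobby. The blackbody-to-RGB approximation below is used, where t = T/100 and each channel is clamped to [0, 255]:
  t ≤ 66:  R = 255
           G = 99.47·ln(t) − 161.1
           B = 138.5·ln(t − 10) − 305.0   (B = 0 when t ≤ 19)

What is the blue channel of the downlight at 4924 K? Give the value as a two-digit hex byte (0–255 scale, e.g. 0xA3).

0xCB

t = 4924/100 = 49.24; the t ≤ 66 branch applies.
B = 138.5·ln(49.24 − 10) − 305.0 = 138.5·ln 39.24 − 305.0 = 138.5·3.6697 − 305.0 = 203.253.
Rounded: 203; in hex, 0xCB.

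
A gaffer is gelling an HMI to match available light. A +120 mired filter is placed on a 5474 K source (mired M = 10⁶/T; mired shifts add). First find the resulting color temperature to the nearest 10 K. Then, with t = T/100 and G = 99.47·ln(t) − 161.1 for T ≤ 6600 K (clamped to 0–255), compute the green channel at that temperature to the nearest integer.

M_in = 10⁶/5474 = 182.68; M_out = 182.68 + (+120) = 302.68.
T_out = 10⁶/302.68 = 3303.8 K → 3300 K; t = 33.
G = 99.47·ln 33 − 161.1 = 99.47·3.4965 − 161.1 = 186.698.
Rounded: 187.

187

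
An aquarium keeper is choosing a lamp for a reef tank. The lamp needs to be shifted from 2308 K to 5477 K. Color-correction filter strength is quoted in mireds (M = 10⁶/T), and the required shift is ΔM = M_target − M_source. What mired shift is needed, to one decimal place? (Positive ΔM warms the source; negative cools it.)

M_source = 10⁶/2308 = 433.276; M_target = 10⁶/5477 = 182.582.
ΔM = 182.582 − 433.276 = -250.694 → -250.7 mireds, a cooling shift.

-250.7 mireds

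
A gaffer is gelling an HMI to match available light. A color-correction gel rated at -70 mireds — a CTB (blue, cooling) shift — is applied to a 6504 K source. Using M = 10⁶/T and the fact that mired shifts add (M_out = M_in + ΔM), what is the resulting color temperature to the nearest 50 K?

11950 K

M_in = 10⁶/6504 = 153.75 mireds.
M_out = 153.75 + (-70) = 83.75 mireds.
T_out = 10⁶/83.75 = 11940.1 K → 11950 K.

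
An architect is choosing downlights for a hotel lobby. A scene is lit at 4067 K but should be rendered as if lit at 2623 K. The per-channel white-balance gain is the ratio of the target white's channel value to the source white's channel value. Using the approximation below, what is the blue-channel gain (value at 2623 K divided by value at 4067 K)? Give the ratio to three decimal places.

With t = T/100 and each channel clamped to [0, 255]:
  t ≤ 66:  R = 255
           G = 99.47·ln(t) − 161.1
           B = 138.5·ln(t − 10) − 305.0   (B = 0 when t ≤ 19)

0.479

At 4067 K (t = 40.67):
  B = 138.5·ln(40.67 − 10) − 305.0 = 138.5·ln 30.67 − 305.0 = 138.5·3.4233 − 305.0 = 169.125.
At 2623 K (t = 26.23):
  B = 138.5·ln(26.23 − 10) − 305.0 = 138.5·ln 16.23 − 305.0 = 138.5·2.7869 − 305.0 = 80.980.
Gain = 80.980 / 169.125 = 0.4788 → 0.479.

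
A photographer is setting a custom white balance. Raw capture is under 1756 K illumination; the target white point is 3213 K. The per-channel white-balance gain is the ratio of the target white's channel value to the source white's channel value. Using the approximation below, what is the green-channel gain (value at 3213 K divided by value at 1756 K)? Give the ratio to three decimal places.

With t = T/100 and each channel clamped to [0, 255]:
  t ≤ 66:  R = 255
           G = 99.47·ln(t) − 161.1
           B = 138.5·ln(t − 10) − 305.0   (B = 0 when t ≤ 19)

1.485

At 1756 K (t = 17.56):
  G = 99.47·ln 17.56 − 161.1 = 99.47·2.8656 − 161.1 = 123.944.
At 3213 K (t = 32.13):
  G = 99.47·ln 32.13 − 161.1 = 99.47·3.4698 − 161.1 = 184.040.
Gain = 184.040 / 123.944 = 1.4849 → 1.485.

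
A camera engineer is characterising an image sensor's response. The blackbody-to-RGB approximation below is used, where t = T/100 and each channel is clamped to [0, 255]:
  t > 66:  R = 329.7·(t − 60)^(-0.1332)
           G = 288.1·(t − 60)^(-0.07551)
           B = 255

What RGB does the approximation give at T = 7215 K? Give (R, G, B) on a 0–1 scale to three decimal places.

(0.927, 0.936, 1.000)

t = 7215/100 = 72.15; the t > 66 branch applies.
R = 329.7·(72.15 − 60)^(-0.1332) = 329.7·12.15^(-0.1332) = 329.7·0.71703 = 236.403.
G = 288.1·(72.15 − 60)^(-0.07551) = 288.1·12.15^(-0.07551) = 288.1·0.82814 = 238.587.
B = 255 by definition for t > 66.
Dividing each by 255: (0.9271, 0.9356, 1.0000) → (0.927, 0.936, 1.000).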